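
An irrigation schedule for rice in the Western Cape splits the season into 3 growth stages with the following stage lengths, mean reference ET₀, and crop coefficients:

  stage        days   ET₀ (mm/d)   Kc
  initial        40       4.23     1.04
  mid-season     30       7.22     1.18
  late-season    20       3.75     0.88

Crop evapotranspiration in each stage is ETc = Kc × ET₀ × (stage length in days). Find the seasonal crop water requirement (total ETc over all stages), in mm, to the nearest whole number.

initial: 1.04 × 4.23 × 40 = 175.97 mm
mid-season: 1.18 × 7.22 × 30 = 255.59 mm
late-season: 0.88 × 3.75 × 20 = 66.00 mm
Seasonal total = 497.56 mm

498 mm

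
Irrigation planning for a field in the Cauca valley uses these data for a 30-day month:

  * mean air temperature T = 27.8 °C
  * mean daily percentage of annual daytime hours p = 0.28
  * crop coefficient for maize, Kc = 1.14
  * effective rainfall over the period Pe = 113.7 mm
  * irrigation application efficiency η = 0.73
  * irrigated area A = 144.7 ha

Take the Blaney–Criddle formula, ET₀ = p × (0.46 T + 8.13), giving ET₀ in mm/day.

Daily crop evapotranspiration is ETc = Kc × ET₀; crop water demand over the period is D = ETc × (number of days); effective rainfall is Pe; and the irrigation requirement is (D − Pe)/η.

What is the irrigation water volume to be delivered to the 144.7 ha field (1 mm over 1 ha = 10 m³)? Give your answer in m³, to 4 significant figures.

171700 m³

ET₀ = 0.28 × (0.46 × 27.8 + 8.13) = 0.28 × 20.918 = 5.8570 mm/d
ETc = Kc × ET₀ = 1.14 × 5.8570 = 6.6770 mm/d
Crop demand D = ETc × 30 d = 6.6770 × 30 = 200.310 mm
D − Pe = 200.310 − 113.7 = 86.610 mm
Gross irrigation = 86.610 / 0.73 = 118.644 mm
Volume = 118.644 mm × 144.7 ha × 10 = 171677.9 m³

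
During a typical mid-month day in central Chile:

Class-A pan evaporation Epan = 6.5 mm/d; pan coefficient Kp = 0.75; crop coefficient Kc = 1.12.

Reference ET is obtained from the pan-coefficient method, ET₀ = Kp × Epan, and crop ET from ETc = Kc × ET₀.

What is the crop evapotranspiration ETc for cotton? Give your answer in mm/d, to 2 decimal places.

ET₀ = 0.75 × 6.5 = 4.8750 mm/d
ETc = Kc × ET₀ = 1.12 × 4.8750 = 5.4600 mm/d

5.46 mm/d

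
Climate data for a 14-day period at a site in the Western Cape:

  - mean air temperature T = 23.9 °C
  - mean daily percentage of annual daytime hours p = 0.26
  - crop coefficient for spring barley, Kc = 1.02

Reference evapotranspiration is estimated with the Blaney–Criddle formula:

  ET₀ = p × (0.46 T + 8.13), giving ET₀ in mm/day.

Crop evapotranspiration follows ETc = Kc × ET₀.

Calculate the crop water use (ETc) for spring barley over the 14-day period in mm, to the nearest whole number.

ET₀ = 0.26 × (0.46 × 23.9 + 8.13) = 0.26 × 19.124 = 4.9722 mm/d
ETc = Kc × ET₀ = 1.02 × 4.9722 = 5.0716 mm/d
Over 14 days: 5.0716 × 14 = 71.002 mm

71 mm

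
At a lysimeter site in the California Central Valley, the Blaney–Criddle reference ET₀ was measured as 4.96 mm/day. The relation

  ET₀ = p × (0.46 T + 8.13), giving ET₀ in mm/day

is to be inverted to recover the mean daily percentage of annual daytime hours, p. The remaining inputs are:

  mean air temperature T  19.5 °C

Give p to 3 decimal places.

p = ET₀ / (0.46 T + 8.13) = 4.96 / (0.46 × 19.5 + 8.13) = 4.96 / 17.100 = 0.2901

0.290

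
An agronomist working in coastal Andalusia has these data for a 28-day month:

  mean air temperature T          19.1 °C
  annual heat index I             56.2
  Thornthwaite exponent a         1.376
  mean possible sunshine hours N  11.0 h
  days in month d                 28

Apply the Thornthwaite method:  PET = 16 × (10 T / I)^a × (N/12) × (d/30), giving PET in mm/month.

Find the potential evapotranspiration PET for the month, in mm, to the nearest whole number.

10T/I = 10 × 19.1 / 56.2 = 3.3986
(10T/I)^a = 3.3986^1.376 = 5.3836
Uncorrected PET = 16 × 5.3836 = 86.138 mm
Correction = (N/12)(d/30) = (11.0/12)(28/30) = 0.8556
PET = 86.138 × 0.8556 = 73.700 mm/month

74 mm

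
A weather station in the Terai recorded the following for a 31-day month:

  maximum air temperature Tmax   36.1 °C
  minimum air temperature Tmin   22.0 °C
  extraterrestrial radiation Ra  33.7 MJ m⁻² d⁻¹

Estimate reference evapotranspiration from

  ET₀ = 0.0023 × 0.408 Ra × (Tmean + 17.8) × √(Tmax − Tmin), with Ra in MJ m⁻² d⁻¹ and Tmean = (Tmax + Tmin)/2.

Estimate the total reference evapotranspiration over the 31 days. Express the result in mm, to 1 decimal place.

Tmean = (36.1 + 22.0)/2 = 29.05 °C
0.408 Ra = 0.408 × 33.7 = 13.7496 mm/d equivalent
ET₀ = 0.0023 × 13.7496 × (29.05 + 17.8) × √14.1 = 0.0023 × 13.7496 × 46.85 × 3.7550 = 5.5634 mm/d
Over 31 days: 5.5634 × 31 = 172.465 mm

172.5 mm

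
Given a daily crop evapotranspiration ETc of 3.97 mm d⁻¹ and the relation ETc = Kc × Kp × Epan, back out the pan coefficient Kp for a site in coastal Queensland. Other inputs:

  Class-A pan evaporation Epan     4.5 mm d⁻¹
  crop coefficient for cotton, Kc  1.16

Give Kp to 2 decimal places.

0.76

ETc = Kc × Kp × Epan  ⇒  Kp = ETc / (Kc × Epan)
Kp = 3.97 / (1.16 × 4.5) = 3.97 / 5.220 = 0.7605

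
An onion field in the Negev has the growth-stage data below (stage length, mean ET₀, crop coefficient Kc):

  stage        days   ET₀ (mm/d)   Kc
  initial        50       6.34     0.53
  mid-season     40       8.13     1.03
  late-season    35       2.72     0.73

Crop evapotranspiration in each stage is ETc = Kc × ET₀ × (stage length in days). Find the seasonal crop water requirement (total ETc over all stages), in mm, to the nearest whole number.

572 mm

initial: 0.53 × 6.34 × 50 = 168.01 mm
mid-season: 1.03 × 8.13 × 40 = 334.96 mm
late-season: 0.73 × 2.72 × 35 = 69.50 mm
Seasonal total = 572.47 mm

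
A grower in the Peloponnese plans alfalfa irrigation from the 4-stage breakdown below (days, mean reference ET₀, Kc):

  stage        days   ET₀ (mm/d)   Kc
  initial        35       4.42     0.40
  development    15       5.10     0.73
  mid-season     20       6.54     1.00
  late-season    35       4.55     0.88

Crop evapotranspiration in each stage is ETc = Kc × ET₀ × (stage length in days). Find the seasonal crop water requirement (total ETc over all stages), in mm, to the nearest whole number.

389 mm

initial: 0.40 × 4.42 × 35 = 61.88 mm
development: 0.73 × 5.10 × 15 = 55.85 mm
mid-season: 1.00 × 6.54 × 20 = 130.80 mm
late-season: 0.88 × 4.55 × 35 = 140.14 mm
Seasonal total = 388.67 mm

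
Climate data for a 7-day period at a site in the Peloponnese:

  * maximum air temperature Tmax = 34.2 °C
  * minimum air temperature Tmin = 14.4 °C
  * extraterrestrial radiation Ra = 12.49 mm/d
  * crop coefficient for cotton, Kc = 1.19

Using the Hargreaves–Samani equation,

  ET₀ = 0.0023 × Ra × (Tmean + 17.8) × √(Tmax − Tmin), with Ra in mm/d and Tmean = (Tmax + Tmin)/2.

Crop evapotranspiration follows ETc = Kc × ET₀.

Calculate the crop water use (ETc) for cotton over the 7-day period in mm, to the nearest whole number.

45 mm

Tmean = (34.2 + 14.4)/2 = 24.30 °C
ET₀ = 0.0023 × 12.49 × (24.30 + 17.8) × √19.8 = 0.0023 × 12.49 × 42.10 × 4.4497 = 5.3815 mm/d
ETc = Kc × ET₀ = 1.19 × 5.3815 = 6.4040 mm/d
Over 7 days: 6.4040 × 7 = 44.828 mm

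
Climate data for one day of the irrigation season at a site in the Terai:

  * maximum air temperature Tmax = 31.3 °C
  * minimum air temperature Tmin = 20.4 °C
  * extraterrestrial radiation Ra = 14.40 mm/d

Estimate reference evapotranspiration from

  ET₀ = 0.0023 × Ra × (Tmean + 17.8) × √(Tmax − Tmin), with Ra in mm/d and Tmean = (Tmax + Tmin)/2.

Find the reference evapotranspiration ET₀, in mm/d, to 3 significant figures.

4.77 mm/d

Tmean = (31.3 + 20.4)/2 = 25.85 °C
ET₀ = 0.0023 × 14.40 × (25.85 + 17.8) × √10.9 = 0.0023 × 14.40 × 43.65 × 3.3015 = 4.7729 mm/d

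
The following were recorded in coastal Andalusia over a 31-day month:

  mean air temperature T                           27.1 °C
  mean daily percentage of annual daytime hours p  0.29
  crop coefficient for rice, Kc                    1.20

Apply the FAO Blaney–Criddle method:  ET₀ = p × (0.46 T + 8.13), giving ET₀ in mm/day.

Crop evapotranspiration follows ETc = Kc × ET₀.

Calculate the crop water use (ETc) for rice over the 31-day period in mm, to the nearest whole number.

ET₀ = 0.29 × (0.46 × 27.1 + 8.13) = 0.29 × 20.596 = 5.9728 mm/d
ETc = Kc × ET₀ = 1.20 × 5.9728 = 7.1674 mm/d
Over 31 days: 7.1674 × 31 = 222.189 mm

222 mm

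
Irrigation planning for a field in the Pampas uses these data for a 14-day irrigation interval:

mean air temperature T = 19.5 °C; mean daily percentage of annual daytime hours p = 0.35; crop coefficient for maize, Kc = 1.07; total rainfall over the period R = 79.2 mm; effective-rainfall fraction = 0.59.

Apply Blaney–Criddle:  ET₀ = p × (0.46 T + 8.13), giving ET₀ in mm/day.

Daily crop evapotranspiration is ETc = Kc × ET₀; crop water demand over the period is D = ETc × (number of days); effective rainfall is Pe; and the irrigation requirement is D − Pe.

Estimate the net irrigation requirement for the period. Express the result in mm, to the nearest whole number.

43 mm

ET₀ = 0.35 × (0.46 × 19.5 + 8.13) = 0.35 × 17.100 = 5.9850 mm/d
ETc = Kc × ET₀ = 1.07 × 5.9850 = 6.4040 mm/d
Crop demand D = ETc × 14 d = 6.4040 × 14 = 89.656 mm
Pe = 0.59 × 79.2 = 46.728 mm
D − Pe = 89.656 − 46.728 = 42.928 mm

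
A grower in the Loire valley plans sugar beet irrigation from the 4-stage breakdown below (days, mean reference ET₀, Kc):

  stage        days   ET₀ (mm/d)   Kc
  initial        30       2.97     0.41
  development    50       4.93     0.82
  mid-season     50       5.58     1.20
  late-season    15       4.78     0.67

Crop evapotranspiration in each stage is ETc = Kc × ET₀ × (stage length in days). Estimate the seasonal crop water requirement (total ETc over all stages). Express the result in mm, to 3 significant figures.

622 mm

initial: 0.41 × 2.97 × 30 = 36.53 mm
development: 0.82 × 4.93 × 50 = 202.13 mm
mid-season: 1.20 × 5.58 × 50 = 334.80 mm
late-season: 0.67 × 4.78 × 15 = 48.04 mm
Seasonal total = 621.50 mm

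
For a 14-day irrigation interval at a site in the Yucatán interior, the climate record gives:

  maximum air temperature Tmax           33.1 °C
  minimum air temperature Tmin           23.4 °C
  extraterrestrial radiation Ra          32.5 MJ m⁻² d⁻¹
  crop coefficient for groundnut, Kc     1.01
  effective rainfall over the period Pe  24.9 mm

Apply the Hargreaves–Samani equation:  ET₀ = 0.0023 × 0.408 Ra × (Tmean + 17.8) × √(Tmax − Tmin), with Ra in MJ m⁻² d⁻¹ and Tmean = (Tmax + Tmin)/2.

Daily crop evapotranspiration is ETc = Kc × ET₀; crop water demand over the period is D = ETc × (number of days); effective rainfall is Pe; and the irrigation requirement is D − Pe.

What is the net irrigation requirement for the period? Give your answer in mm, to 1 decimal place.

36.9 mm

Tmean = (33.1 + 23.4)/2 = 28.25 °C
0.408 Ra = 0.408 × 32.5 = 13.2600 mm/d equivalent
ET₀ = 0.0023 × 13.2600 × (28.25 + 17.8) × √9.7 = 0.0023 × 13.2600 × 46.05 × 3.1145 = 4.3741 mm/d
ETc = Kc × ET₀ = 1.01 × 4.3741 = 4.4178 mm/d
Crop demand D = ETc × 14 d = 4.4178 × 14 = 61.849 mm
D − Pe = 61.849 − 24.9 = 36.949 mm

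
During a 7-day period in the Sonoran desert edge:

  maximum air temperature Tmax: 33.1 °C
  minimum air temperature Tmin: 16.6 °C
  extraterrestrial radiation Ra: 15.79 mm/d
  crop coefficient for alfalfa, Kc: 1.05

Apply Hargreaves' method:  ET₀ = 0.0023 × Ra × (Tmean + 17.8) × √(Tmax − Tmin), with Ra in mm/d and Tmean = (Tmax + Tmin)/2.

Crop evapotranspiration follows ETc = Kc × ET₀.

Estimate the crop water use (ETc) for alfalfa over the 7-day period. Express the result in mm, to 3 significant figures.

Tmean = (33.1 + 16.6)/2 = 24.85 °C
ET₀ = 0.0023 × 15.79 × (24.85 + 17.8) × √16.5 = 0.0023 × 15.79 × 42.65 × 4.0620 = 6.2917 mm/d
ETc = Kc × ET₀ = 1.05 × 6.2917 = 6.6063 mm/d
Over 7 days: 6.6063 × 7 = 46.244 mm

46.2 mm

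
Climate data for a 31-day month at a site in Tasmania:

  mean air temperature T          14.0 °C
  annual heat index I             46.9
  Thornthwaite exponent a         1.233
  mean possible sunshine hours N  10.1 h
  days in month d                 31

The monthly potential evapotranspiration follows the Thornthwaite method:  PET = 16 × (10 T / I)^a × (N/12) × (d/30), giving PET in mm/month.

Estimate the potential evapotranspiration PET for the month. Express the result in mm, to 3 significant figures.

53.6 mm

10T/I = 10 × 14.0 / 46.9 = 2.9851
(10T/I)^a = 2.9851^1.233 = 3.8515
Uncorrected PET = 16 × 3.8515 = 61.624 mm
Correction = (N/12)(d/30) = (10.1/12)(31/30) = 0.8697
PET = 61.624 × 0.8697 = 53.594 mm/month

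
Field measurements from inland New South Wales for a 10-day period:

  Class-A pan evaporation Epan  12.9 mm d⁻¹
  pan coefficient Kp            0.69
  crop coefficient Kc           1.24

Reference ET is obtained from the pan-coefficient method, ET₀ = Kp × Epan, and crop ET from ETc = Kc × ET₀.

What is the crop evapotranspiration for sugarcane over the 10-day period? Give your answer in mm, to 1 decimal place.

ET₀ = 0.69 × 12.9 = 8.9010 mm/d
ETc = Kc × ET₀ = 1.24 × 8.9010 = 11.0372 mm/d
Over 10 days: 11.0372 × 10 = 110.372 mm

110.4 mm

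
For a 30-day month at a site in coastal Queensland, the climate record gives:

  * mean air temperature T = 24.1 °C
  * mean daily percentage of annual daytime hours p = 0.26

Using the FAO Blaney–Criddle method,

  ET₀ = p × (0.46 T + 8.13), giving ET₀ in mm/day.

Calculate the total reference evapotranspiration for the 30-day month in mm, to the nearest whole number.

ET₀ = 0.26 × (0.46 × 24.1 + 8.13) = 0.26 × 19.216 = 4.9962 mm/d
Monthly total = 4.9962 × 30 = 149.886 mm

150 mm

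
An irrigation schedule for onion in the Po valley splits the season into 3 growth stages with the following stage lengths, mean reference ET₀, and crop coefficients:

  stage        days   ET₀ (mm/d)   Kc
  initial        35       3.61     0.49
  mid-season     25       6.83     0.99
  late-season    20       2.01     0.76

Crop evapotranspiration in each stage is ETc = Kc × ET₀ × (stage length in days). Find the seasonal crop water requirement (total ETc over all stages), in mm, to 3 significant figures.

initial: 0.49 × 3.61 × 35 = 61.91 mm
mid-season: 0.99 × 6.83 × 25 = 169.04 mm
late-season: 0.76 × 2.01 × 20 = 30.55 mm
Seasonal total = 261.50 mm

262 mm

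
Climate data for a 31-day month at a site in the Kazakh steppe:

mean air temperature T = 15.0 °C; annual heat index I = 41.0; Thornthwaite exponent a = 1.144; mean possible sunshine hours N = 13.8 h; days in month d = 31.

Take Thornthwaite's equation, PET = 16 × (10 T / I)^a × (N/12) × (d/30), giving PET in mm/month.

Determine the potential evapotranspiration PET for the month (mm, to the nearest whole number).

10T/I = 10 × 15.0 / 41.0 = 3.6585
(10T/I)^a = 3.6585^1.144 = 4.4098
Uncorrected PET = 16 × 4.4098 = 70.557 mm
Correction = (N/12)(d/30) = (13.8/12)(31/30) = 1.1883
PET = 70.557 × 1.1883 = 83.843 mm/month

84 mm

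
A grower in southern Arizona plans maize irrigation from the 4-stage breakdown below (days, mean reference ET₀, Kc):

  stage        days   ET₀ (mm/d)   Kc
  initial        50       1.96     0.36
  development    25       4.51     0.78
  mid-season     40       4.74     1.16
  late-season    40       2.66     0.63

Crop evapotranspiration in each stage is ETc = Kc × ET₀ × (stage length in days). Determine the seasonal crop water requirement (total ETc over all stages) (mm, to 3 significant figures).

initial: 0.36 × 1.96 × 50 = 35.28 mm
development: 0.78 × 4.51 × 25 = 87.95 mm
mid-season: 1.16 × 4.74 × 40 = 219.94 mm
late-season: 0.63 × 2.66 × 40 = 67.03 mm
Seasonal total = 410.20 mm

410 mm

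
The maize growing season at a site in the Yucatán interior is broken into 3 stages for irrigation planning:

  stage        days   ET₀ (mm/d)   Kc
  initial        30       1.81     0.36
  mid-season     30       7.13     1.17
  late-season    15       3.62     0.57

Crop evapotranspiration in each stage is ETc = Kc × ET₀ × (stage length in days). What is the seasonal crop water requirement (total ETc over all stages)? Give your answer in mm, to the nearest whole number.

initial: 0.36 × 1.81 × 30 = 19.55 mm
mid-season: 1.17 × 7.13 × 30 = 250.26 mm
late-season: 0.57 × 3.62 × 15 = 30.95 mm
Seasonal total = 300.76 mm

301 mm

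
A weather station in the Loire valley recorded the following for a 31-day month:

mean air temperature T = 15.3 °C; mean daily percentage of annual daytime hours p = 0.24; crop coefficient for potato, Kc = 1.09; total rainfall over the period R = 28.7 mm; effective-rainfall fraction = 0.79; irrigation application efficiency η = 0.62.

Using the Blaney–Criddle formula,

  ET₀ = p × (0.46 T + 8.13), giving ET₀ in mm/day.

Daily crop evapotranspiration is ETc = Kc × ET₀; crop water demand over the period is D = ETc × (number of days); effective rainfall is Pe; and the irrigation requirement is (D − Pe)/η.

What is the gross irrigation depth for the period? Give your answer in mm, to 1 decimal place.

161.8 mm

ET₀ = 0.24 × (0.46 × 15.3 + 8.13) = 0.24 × 15.168 = 3.6403 mm/d
ETc = Kc × ET₀ = 1.09 × 3.6403 = 3.9679 mm/d
Crop demand D = ETc × 31 d = 3.9679 × 31 = 123.005 mm
Pe = 0.79 × 28.7 = 22.673 mm
D − Pe = 123.005 − 22.673 = 100.332 mm
Gross irrigation = 100.332 / 0.62 = 161.826 mm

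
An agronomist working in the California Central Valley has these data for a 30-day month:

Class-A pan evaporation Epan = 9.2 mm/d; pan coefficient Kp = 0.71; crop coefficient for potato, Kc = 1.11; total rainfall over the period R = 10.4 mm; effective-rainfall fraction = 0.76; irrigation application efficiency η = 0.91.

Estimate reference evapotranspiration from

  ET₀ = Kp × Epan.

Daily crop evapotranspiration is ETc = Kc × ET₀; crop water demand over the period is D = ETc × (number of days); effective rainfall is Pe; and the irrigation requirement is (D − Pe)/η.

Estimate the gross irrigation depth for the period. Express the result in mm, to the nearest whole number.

ET₀ = 0.71 × 9.2 = 6.5320 mm/d
ETc = Kc × ET₀ = 1.11 × 6.5320 = 7.2505 mm/d
Crop demand D = ETc × 30 d = 7.2505 × 30 = 217.515 mm
Pe = 0.76 × 10.4 = 7.904 mm
D − Pe = 217.515 − 7.904 = 209.611 mm
Gross irrigation = 209.611 / 0.91 = 230.342 mm

230 mm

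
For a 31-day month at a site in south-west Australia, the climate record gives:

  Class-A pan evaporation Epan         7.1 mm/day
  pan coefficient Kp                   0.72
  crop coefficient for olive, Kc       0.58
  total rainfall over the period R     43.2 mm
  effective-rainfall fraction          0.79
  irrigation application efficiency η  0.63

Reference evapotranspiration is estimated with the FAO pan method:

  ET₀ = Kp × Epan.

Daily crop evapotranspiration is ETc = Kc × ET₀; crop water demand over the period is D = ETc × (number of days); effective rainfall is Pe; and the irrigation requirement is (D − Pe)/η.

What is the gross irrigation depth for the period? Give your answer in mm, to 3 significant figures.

ET₀ = 0.72 × 7.1 = 5.1120 mm/d
ETc = Kc × ET₀ = 0.58 × 5.1120 = 2.9650 mm/d
Crop demand D = ETc × 31 d = 2.9650 × 31 = 91.915 mm
Pe = 0.79 × 43.2 = 34.128 mm
D − Pe = 91.915 − 34.128 = 57.787 mm
Gross irrigation = 57.787 / 0.63 = 91.725 mm

91.7 mm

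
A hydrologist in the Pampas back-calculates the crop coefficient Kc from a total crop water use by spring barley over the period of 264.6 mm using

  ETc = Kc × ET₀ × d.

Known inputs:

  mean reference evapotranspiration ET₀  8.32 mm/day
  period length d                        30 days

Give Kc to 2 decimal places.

1.06

ETc = Kc × ET₀ × d  ⇒  Kc = ETc / (ET₀ × d)
Kc = 264.6 / (8.32 × 30) = 264.6 / 249.60 = 1.0601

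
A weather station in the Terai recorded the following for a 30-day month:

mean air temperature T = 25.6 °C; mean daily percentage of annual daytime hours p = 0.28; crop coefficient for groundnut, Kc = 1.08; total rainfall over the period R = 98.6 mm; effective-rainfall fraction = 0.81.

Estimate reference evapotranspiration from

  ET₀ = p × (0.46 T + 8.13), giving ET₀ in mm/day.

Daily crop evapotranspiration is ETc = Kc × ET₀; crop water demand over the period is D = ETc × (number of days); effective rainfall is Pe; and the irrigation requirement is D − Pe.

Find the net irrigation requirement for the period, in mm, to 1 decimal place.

ET₀ = 0.28 × (0.46 × 25.6 + 8.13) = 0.28 × 19.906 = 5.5737 mm/d
ETc = Kc × ET₀ = 1.08 × 5.5737 = 6.0196 mm/d
Crop demand D = ETc × 30 d = 6.0196 × 30 = 180.588 mm
Pe = 0.81 × 98.6 = 79.866 mm
D − Pe = 180.588 − 79.866 = 100.722 mm

100.7 mm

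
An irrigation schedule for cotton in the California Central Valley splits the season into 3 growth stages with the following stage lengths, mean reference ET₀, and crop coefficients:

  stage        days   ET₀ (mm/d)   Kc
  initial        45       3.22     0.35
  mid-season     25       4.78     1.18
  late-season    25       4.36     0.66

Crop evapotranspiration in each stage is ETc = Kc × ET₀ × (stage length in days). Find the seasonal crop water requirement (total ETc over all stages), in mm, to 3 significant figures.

initial: 0.35 × 3.22 × 45 = 50.72 mm
mid-season: 1.18 × 4.78 × 25 = 141.01 mm
late-season: 0.66 × 4.36 × 25 = 71.94 mm
Seasonal total = 263.67 mm

264 mm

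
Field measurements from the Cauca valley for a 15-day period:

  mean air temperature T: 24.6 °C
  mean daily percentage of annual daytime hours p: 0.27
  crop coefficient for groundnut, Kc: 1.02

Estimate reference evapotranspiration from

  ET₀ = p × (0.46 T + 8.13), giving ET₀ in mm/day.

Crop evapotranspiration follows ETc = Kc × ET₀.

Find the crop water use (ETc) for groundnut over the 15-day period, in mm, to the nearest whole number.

80 mm

ET₀ = 0.27 × (0.46 × 24.6 + 8.13) = 0.27 × 19.446 = 5.2504 mm/d
ETc = Kc × ET₀ = 1.02 × 5.2504 = 5.3554 mm/d
Over 15 days: 5.3554 × 15 = 80.331 mm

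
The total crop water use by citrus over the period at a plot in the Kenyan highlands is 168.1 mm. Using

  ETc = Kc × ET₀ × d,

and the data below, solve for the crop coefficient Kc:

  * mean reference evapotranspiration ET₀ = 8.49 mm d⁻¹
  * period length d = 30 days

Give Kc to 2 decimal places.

ETc = Kc × ET₀ × d  ⇒  Kc = ETc / (ET₀ × d)
Kc = 168.1 / (8.49 × 30) = 168.1 / 254.70 = 0.6600

0.66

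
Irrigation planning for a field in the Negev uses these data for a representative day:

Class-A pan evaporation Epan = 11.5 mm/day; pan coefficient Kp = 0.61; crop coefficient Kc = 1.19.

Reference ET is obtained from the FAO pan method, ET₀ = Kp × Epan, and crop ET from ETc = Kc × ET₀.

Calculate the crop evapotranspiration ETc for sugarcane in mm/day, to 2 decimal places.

ET₀ = 0.61 × 11.5 = 7.0150 mm/d
ETc = Kc × ET₀ = 1.19 × 7.0150 = 8.3479 mm/d

8.35 mm/day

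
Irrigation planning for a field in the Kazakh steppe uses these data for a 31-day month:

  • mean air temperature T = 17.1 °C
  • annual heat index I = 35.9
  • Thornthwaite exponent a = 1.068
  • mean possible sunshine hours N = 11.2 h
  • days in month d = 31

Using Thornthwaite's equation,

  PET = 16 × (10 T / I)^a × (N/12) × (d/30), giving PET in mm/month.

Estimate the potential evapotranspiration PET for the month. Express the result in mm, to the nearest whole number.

10T/I = 10 × 17.1 / 35.9 = 4.7632
(10T/I)^a = 4.7632^1.068 = 5.2966
Uncorrected PET = 16 × 5.2966 = 84.746 mm
Correction = (N/12)(d/30) = (11.2/12)(31/30) = 0.9644
PET = 84.746 × 0.9644 = 81.729 mm/month

82 mm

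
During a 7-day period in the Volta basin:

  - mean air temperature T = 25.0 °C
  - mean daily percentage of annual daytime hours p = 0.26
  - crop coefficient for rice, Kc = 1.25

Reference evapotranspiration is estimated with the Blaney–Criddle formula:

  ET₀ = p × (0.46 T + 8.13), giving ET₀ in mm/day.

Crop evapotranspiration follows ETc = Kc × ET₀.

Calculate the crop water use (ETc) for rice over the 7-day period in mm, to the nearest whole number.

ET₀ = 0.26 × (0.46 × 25.0 + 8.13) = 0.26 × 19.630 = 5.1038 mm/d
ETc = Kc × ET₀ = 1.25 × 5.1038 = 6.3798 mm/d
Over 7 days: 6.3798 × 7 = 44.659 mm

45 mm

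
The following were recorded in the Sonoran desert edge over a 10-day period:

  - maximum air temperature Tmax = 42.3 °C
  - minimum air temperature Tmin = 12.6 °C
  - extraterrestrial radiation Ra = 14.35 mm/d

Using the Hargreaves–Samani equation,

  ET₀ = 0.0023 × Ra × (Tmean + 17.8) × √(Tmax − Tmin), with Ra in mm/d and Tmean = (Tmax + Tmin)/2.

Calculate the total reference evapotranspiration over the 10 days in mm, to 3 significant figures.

Tmean = (42.3 + 12.6)/2 = 27.45 °C
ET₀ = 0.0023 × 14.35 × (27.45 + 17.8) × √29.7 = 0.0023 × 14.35 × 45.25 × 5.4498 = 8.1391 mm/d
Over 10 days: 8.1391 × 10 = 81.391 mm

81.4 mm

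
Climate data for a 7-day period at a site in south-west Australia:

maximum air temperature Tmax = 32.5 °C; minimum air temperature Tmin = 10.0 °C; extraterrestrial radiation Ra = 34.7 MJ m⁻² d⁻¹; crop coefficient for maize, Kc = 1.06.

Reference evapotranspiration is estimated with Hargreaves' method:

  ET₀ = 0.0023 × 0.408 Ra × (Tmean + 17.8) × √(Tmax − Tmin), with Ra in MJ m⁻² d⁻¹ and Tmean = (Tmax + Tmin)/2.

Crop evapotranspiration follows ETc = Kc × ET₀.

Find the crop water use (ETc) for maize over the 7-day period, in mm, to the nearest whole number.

45 mm

Tmean = (32.5 + 10.0)/2 = 21.25 °C
0.408 Ra = 0.408 × 34.7 = 14.1576 mm/d equivalent
ET₀ = 0.0023 × 14.1576 × (21.25 + 17.8) × √22.5 = 0.0023 × 14.1576 × 39.05 × 4.7434 = 6.0315 mm/d
ETc = Kc × ET₀ = 1.06 × 6.0315 = 6.3934 mm/d
Over 7 days: 6.3934 × 7 = 44.754 mm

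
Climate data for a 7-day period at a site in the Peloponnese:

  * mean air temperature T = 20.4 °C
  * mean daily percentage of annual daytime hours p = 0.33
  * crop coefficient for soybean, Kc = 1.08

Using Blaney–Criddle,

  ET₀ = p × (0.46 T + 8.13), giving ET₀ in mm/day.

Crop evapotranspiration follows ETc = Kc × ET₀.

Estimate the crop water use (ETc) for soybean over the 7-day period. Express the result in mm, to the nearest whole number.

44 mm

ET₀ = 0.33 × (0.46 × 20.4 + 8.13) = 0.33 × 17.514 = 5.7796 mm/d
ETc = Kc × ET₀ = 1.08 × 5.7796 = 6.2420 mm/d
Over 7 days: 6.2420 × 7 = 43.694 mm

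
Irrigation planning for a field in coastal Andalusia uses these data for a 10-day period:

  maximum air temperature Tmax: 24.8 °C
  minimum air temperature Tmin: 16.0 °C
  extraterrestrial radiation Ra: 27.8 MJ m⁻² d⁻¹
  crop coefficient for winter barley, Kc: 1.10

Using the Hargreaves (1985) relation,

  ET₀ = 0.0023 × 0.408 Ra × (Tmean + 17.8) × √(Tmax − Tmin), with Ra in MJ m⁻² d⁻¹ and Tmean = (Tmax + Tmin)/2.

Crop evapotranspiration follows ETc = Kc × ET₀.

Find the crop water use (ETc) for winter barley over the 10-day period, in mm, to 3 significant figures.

Tmean = (24.8 + 16.0)/2 = 20.40 °C
0.408 Ra = 0.408 × 27.8 = 11.3424 mm/d equivalent
ET₀ = 0.0023 × 11.3424 × (20.40 + 17.8) × √8.8 = 0.0023 × 11.3424 × 38.20 × 2.9665 = 2.9562 mm/d
ETc = Kc × ET₀ = 1.10 × 2.9562 = 3.2518 mm/d
Over 10 days: 3.2518 × 10 = 32.518 mm

32.5 mm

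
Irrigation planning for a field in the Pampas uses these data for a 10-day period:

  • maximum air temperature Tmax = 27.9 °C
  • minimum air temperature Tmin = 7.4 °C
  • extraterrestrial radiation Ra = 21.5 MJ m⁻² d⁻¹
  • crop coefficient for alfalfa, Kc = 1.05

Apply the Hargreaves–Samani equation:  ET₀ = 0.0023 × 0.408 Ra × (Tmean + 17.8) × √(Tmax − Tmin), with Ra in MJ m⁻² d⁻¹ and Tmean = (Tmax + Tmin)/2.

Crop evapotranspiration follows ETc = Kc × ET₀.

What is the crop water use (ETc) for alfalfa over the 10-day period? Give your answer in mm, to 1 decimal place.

34.0 mm

Tmean = (27.9 + 7.4)/2 = 17.65 °C
0.408 Ra = 0.408 × 21.5 = 8.7720 mm/d equivalent
ET₀ = 0.0023 × 8.7720 × (17.65 + 17.8) × √20.5 = 0.0023 × 8.7720 × 35.45 × 4.5277 = 3.2383 mm/d
ETc = Kc × ET₀ = 1.05 × 3.2383 = 3.4002 mm/d
Over 10 days: 3.4002 × 10 = 34.002 mm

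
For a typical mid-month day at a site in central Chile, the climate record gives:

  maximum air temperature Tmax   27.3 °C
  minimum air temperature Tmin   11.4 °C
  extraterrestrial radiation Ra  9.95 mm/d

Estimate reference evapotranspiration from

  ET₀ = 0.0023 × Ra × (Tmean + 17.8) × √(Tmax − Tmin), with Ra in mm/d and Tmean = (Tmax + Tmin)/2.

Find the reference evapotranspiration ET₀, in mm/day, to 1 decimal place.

3.4 mm/day

Tmean = (27.3 + 11.4)/2 = 19.35 °C
ET₀ = 0.0023 × 9.95 × (19.35 + 17.8) × √15.9 = 0.0023 × 9.95 × 37.15 × 3.9875 = 3.3901 mm/d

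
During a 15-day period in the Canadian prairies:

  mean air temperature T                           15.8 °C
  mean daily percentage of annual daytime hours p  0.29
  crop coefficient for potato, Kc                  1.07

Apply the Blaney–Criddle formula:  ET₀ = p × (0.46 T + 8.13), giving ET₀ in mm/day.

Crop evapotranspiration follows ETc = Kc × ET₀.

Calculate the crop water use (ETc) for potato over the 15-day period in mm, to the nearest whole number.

72 mm

ET₀ = 0.29 × (0.46 × 15.8 + 8.13) = 0.29 × 15.398 = 4.4654 mm/d
ETc = Kc × ET₀ = 1.07 × 4.4654 = 4.7780 mm/d
Over 15 days: 4.7780 × 15 = 71.670 mm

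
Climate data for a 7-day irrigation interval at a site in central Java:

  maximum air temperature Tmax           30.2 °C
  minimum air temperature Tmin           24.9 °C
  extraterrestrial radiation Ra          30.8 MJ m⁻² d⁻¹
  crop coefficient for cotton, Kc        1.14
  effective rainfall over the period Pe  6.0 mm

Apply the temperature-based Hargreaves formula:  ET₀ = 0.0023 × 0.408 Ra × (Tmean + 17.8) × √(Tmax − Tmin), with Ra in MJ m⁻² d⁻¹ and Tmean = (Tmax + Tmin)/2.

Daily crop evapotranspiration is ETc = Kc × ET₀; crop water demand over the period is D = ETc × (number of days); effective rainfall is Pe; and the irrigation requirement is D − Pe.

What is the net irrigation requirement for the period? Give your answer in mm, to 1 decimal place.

Tmean = (30.2 + 24.9)/2 = 27.55 °C
0.408 Ra = 0.408 × 30.8 = 12.5664 mm/d equivalent
ET₀ = 0.0023 × 12.5664 × (27.55 + 17.8) × √5.3 = 0.0023 × 12.5664 × 45.35 × 2.3022 = 3.0176 mm/d
ETc = Kc × ET₀ = 1.14 × 3.0176 = 3.4401 mm/d
Crop demand D = ETc × 7 d = 3.4401 × 7 = 24.081 mm
D − Pe = 24.081 − 6.0 = 18.081 mm

18.1 mm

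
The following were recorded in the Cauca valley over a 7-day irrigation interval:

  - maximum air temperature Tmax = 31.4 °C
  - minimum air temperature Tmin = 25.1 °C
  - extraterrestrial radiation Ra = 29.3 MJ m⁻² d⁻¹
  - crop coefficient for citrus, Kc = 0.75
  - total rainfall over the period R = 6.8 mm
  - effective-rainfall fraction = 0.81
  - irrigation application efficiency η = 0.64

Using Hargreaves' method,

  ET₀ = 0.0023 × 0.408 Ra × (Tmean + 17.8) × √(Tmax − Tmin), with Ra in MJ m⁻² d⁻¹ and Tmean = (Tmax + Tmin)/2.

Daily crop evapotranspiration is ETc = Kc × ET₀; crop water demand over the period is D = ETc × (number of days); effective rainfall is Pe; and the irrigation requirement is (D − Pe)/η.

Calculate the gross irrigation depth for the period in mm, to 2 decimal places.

17.46 mm

Tmean = (31.4 + 25.1)/2 = 28.25 °C
0.408 Ra = 0.408 × 29.3 = 11.9544 mm/d equivalent
ET₀ = 0.0023 × 11.9544 × (28.25 + 17.8) × √6.3 = 0.0023 × 11.9544 × 46.05 × 2.5100 = 3.1780 mm/d
ETc = Kc × ET₀ = 0.75 × 3.1780 = 2.3835 mm/d
Crop demand D = ETc × 7 d = 2.3835 × 7 = 16.685 mm
Pe = 0.81 × 6.8 = 5.508 mm
D − Pe = 16.685 − 5.508 = 11.177 mm
Gross irrigation = 11.177 / 0.64 = 17.464 mm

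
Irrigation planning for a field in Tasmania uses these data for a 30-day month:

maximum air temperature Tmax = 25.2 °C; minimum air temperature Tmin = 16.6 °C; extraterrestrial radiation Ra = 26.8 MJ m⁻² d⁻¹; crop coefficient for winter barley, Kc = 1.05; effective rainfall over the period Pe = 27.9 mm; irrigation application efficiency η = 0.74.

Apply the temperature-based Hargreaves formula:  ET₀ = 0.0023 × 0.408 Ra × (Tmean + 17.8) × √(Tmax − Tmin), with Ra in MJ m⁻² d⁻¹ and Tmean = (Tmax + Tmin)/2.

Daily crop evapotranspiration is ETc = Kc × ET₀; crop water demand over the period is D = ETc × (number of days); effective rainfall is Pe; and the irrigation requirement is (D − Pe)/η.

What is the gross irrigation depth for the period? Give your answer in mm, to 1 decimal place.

Tmean = (25.2 + 16.6)/2 = 20.90 °C
0.408 Ra = 0.408 × 26.8 = 10.9344 mm/d equivalent
ET₀ = 0.0023 × 10.9344 × (20.90 + 17.8) × √8.6 = 0.0023 × 10.9344 × 38.70 × 2.9326 = 2.8542 mm/d
ETc = Kc × ET₀ = 1.05 × 2.8542 = 2.9969 mm/d
Crop demand D = ETc × 30 d = 2.9969 × 30 = 89.907 mm
D − Pe = 89.907 − 27.9 = 62.007 mm
Gross irrigation = 62.007 / 0.74 = 83.793 mm

83.8 mm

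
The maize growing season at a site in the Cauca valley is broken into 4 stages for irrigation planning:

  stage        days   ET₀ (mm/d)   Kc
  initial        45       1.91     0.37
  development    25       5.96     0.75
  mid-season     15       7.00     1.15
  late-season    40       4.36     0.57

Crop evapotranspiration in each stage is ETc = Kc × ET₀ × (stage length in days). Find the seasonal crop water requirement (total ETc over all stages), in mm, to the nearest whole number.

364 mm

initial: 0.37 × 1.91 × 45 = 31.80 mm
development: 0.75 × 5.96 × 25 = 111.75 mm
mid-season: 1.15 × 7.00 × 15 = 120.75 mm
late-season: 0.57 × 4.36 × 40 = 99.41 mm
Seasonal total = 363.71 mm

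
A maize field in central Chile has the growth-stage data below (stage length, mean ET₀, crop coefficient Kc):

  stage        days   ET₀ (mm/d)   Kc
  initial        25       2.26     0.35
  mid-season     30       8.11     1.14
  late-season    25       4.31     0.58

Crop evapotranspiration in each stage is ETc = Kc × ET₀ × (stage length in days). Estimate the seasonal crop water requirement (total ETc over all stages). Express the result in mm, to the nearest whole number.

360 mm

initial: 0.35 × 2.26 × 25 = 19.78 mm
mid-season: 1.14 × 8.11 × 30 = 277.36 mm
late-season: 0.58 × 4.31 × 25 = 62.50 mm
Seasonal total = 359.64 mm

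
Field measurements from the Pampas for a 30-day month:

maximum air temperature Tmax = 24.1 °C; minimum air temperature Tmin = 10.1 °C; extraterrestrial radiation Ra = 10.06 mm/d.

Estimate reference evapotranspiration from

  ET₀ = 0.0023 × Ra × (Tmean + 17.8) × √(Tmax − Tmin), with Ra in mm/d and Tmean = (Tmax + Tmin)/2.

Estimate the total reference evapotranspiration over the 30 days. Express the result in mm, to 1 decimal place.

90.6 mm

Tmean = (24.1 + 10.1)/2 = 17.10 °C
ET₀ = 0.0023 × 10.06 × (17.10 + 17.8) × √14.0 = 0.0023 × 10.06 × 34.90 × 3.7417 = 3.0215 mm/d
Over 30 days: 3.0215 × 30 = 90.645 mm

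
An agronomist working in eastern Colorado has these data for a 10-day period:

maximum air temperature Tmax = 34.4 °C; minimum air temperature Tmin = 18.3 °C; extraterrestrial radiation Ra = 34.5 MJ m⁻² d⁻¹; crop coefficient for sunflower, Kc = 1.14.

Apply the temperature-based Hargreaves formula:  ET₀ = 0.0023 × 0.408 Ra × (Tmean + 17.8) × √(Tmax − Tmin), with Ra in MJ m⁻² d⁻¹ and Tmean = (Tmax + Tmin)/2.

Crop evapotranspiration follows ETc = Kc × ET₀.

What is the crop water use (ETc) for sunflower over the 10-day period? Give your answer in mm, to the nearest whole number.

Tmean = (34.4 + 18.3)/2 = 26.35 °C
0.408 Ra = 0.408 × 34.5 = 14.0760 mm/d equivalent
ET₀ = 0.0023 × 14.0760 × (26.35 + 17.8) × √16.1 = 0.0023 × 14.0760 × 44.15 × 4.0125 = 5.7353 mm/d
ETc = Kc × ET₀ = 1.14 × 5.7353 = 6.5382 mm/d
Over 10 days: 6.5382 × 10 = 65.382 mm

65 mm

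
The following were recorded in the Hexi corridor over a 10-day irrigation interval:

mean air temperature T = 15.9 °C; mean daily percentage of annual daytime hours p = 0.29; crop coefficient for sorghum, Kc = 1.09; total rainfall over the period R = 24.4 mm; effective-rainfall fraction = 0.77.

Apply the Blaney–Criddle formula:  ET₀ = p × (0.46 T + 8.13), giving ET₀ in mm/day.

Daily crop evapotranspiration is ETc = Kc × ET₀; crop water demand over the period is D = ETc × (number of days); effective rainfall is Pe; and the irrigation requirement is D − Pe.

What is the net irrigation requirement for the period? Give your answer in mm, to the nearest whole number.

ET₀ = 0.29 × (0.46 × 15.9 + 8.13) = 0.29 × 15.444 = 4.4788 mm/d
ETc = Kc × ET₀ = 1.09 × 4.4788 = 4.8819 mm/d
Crop demand D = ETc × 10 d = 4.8819 × 10 = 48.819 mm
Pe = 0.77 × 24.4 = 18.788 mm
D − Pe = 48.819 − 18.788 = 30.031 mm

30 mm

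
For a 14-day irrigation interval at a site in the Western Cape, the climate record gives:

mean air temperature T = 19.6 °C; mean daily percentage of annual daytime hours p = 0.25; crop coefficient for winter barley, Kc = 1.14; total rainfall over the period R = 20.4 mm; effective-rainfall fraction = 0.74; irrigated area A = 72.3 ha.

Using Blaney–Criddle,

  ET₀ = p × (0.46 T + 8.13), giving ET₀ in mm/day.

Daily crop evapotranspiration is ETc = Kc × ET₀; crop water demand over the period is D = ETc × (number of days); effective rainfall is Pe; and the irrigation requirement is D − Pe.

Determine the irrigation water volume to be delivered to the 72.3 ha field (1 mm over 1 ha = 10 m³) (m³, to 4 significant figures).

ET₀ = 0.25 × (0.46 × 19.6 + 8.13) = 0.25 × 17.146 = 4.2865 mm/d
ETc = Kc × ET₀ = 1.14 × 4.2865 = 4.8866 mm/d
Crop demand D = ETc × 14 d = 4.8866 × 14 = 68.412 mm
Pe = 0.74 × 20.4 = 15.096 mm
D − Pe = 68.412 − 15.096 = 53.316 mm
Volume = 53.316 mm × 72.3 ha × 10 = 38547.5 m³

38550 m³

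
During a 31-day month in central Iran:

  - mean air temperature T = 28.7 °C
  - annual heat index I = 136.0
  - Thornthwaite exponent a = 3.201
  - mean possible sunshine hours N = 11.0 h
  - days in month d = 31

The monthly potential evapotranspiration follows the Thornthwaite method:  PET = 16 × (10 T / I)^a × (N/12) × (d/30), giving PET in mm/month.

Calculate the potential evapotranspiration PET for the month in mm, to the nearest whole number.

10T/I = 10 × 28.7 / 136.0 = 2.1103
(10T/I)^a = 2.1103^3.201 = 10.9201
Uncorrected PET = 16 × 10.9201 = 174.722 mm
Correction = (N/12)(d/30) = (11.0/12)(31/30) = 0.9472
PET = 174.722 × 0.9472 = 165.497 mm/month

165 mm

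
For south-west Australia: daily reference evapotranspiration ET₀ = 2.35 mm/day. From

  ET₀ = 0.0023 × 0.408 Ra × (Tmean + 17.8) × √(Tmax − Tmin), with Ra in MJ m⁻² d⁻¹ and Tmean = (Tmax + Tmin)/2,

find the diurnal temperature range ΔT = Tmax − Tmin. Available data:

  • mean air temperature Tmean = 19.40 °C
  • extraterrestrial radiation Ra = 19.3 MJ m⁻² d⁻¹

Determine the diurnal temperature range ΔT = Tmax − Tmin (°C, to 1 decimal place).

√ΔT = ET₀ / [0.0023 × 0.408 × Ra × (Tmean+17.8)] = 2.35 / (0.0023 × 7.8744 × 37.20) = 3.4880
ΔT = 3.4880² = 12.166 °C

12.2 °C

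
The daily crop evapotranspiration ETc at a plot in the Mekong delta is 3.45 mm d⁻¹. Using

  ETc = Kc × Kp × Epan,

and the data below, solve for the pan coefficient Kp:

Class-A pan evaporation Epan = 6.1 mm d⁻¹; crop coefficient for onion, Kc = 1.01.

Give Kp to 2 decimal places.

ETc = Kc × Kp × Epan  ⇒  Kp = ETc / (Kc × Epan)
Kp = 3.45 / (1.01 × 6.1) = 3.45 / 6.161 = 0.5600

0.56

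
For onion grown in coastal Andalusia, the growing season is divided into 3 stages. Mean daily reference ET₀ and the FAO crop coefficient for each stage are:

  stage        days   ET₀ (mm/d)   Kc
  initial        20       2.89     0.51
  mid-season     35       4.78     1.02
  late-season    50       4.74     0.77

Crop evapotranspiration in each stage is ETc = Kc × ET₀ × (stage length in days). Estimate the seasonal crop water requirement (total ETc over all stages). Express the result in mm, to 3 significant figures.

383 mm

initial: 0.51 × 2.89 × 20 = 29.48 mm
mid-season: 1.02 × 4.78 × 35 = 170.65 mm
late-season: 0.77 × 4.74 × 50 = 182.49 mm
Seasonal total = 382.62 mm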